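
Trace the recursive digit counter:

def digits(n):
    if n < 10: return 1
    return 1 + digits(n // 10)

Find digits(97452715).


digits(97452715) = 1 + digits(9745271)
digits(9745271) = 1 + digits(974527)
digits(974527) = 1 + digits(97452)
digits(97452) = 1 + digits(9745)
digits(9745) = 1 + digits(974)
digits(974) = 1 + digits(97)
digits(97) = 1 + digits(9)
digits(9) = 1  (base case: 9 < 10)
Unwinding: 1 + 1 + 1 + 1 + 1 + 1 + 1 + 1 = 8

8


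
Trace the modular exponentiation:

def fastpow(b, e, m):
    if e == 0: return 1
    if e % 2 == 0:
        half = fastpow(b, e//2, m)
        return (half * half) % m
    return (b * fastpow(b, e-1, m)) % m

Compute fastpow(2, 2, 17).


fastpow(2, 2, 17): e is even, compute fastpow(2, 1, 17)
  fastpow(2, 1, 17): e is odd, compute fastpow(2, 0, 17)
    fastpow(2, 0, 17) = 1
  (2 * 1) % 17 = 2
half=2, (2*2) % 17 = 4

4


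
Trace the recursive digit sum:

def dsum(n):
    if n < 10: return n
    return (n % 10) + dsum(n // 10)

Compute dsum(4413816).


dsum(4413816) = 6 + dsum(441381)
dsum(441381) = 1 + dsum(44138)
dsum(44138) = 8 + dsum(4413)
dsum(4413) = 3 + dsum(441)
dsum(441) = 1 + dsum(44)
dsum(44) = 4 + dsum(4)
dsum(4) = 4  (base case)
Total: 6 + 1 + 8 + 3 + 1 + 4 + 4 = 27

27


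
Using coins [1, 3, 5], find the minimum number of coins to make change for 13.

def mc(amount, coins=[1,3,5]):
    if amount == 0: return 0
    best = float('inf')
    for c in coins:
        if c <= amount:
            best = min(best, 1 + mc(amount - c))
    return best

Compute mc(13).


Building up with DP:
mc(0) = 0
mc(1) = min(1+mc(0)=1+0=1) = 1
mc(2) = min(1+mc(1)=1+1=2) = 2
mc(3) = min(1+mc(2)=1+2=3, 1+mc(0)=1+0=1) = 1
mc(4) = min(1+mc(3)=1+1=2, 1+mc(1)=1+1=2) = 2
mc(5) = min(1+mc(4)=1+2=3, 1+mc(2)=1+2=3, 1+mc(0)=1+0=1) = 1
mc(6) = min(1+mc(5)=1+1=2, 1+mc(3)=1+1=2, 1+mc(1)=1+1=2) = 2
mc(7) = min(1+mc(6)=1+2=3, 1+mc(4)=1+2=3, 1+mc(2)=1+2=3) = 3
mc(8) = min(1+mc(7)=1+3=4, 1+mc(5)=1+1=2, 1+mc(3)=1+1=2) = 2
mc(9) = min(1+mc(8)=1+2=3, 1+mc(6)=1+2=3, 1+mc(4)=1+2=3) = 3
mc(10) = min(1+mc(9)=1+3=4, 1+mc(7)=1+3=4, 1+mc(5)=1+1=2) = 2
mc(11) = min(1+mc(10)=1+2=3, 1+mc(8)=1+2=3, 1+mc(6)=1+2=3) = 3
mc(12) = min(1+mc(11)=1+3=4, 1+mc(9)=1+3=4, 1+mc(7)=1+3=4) = 4
mc(13) = min(1+mc(12)=1+4=5, 1+mc(10)=1+2=3, 1+mc(8)=1+2=3) = 3

3


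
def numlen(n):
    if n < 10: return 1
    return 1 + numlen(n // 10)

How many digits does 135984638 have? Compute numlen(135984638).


numlen(135984638) = 1 + numlen(13598463)
numlen(13598463) = 1 + numlen(1359846)
numlen(1359846) = 1 + numlen(135984)
numlen(135984) = 1 + numlen(13598)
numlen(13598) = 1 + numlen(1359)
numlen(1359) = 1 + numlen(135)
numlen(135) = 1 + numlen(13)
numlen(13) = 1 + numlen(1)
numlen(1) = 1  (base case: 1 < 10)
Unwinding: 1 + 1 + 1 + 1 + 1 + 1 + 1 + 1 + 1 = 9

9


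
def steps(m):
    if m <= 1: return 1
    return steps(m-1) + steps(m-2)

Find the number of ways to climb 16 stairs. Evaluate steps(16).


Building up from base cases:
steps(0) = 1
steps(1) = 1
steps(2) = steps(1) + steps(0) = 1 + 1 = 2
steps(3) = steps(2) + steps(1) = 2 + 1 = 3
steps(4) = steps(3) + steps(2) = 3 + 2 = 5
steps(5) = steps(4) + steps(3) = 5 + 3 = 8
steps(6) = steps(5) + steps(4) = 8 + 5 = 13
steps(7) = steps(6) + steps(5) = 13 + 8 = 21
steps(8) = steps(7) + steps(6) = 21 + 13 = 34
steps(9) = steps(8) + steps(7) = 34 + 21 = 55
steps(10) = steps(9) + steps(8) = 55 + 34 = 89
steps(11) = steps(10) + steps(9) = 89 + 55 = 144
steps(12) = steps(11) + steps(10) = 144 + 89 = 233
steps(13) = steps(12) + steps(11) = 233 + 144 = 377
steps(14) = steps(13) + steps(12) = 377 + 233 = 610
steps(15) = steps(14) + steps(13) = 610 + 377 = 987
steps(16) = steps(15) + steps(14) = 987 + 610 = 1597

1597


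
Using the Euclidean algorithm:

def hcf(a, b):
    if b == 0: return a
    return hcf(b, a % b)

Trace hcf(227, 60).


hcf(227, 60) = hcf(60, 47)
hcf(60, 47) = hcf(47, 13)
hcf(47, 13) = hcf(13, 8)
hcf(13, 8) = hcf(8, 5)
hcf(8, 5) = hcf(5, 3)
hcf(5, 3) = hcf(3, 2)
hcf(3, 2) = hcf(2, 1)
hcf(2, 1) = hcf(1, 0)
hcf(1, 0) = 1  (base case)

1


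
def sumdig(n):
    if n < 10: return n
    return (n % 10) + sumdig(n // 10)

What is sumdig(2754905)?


sumdig(2754905) = 5 + sumdig(275490)
sumdig(275490) = 0 + sumdig(27549)
sumdig(27549) = 9 + sumdig(2754)
sumdig(2754) = 4 + sumdig(275)
sumdig(275) = 5 + sumdig(27)
sumdig(27) = 7 + sumdig(2)
sumdig(2) = 2  (base case)
Total: 5 + 0 + 9 + 4 + 5 + 7 + 2 = 32

32


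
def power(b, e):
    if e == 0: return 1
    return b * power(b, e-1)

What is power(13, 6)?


power(13, 6)
= 13 * power(13, 5)
= 13 * 13 * power(13, 4)
= 13 * 13 * 13 * power(13, 3)
= 13 * 13 * 13 * 13 * power(13, 2)
= 13 * 13 * 13 * 13 * 13 * power(13, 1)
= 13 * 13 * 13 * 13 * 13 * 13 * power(13, 0)
= 13 * 13 * 13 * 13 * 13 * 13 * 1
= 4826809

4826809


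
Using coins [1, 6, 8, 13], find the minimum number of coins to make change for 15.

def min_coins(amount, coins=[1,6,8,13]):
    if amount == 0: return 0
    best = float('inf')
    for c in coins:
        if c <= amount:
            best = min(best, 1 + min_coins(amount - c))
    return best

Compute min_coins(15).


Building up with DP:
min_coins(0) = 0
min_coins(1) = min(1+min_coins(0)=1+0=1) = 1
min_coins(2) = min(1+min_coins(1)=1+1=2) = 2
min_coins(3) = min(1+min_coins(2)=1+2=3) = 3
min_coins(4) = min(1+min_coins(3)=1+3=4) = 4
min_coins(5) = min(1+min_coins(4)=1+4=5) = 5
min_coins(6) = min(1+min_coins(5)=1+5=6, 1+min_coins(0)=1+0=1) = 1
min_coins(7) = min(1+min_coins(6)=1+1=2, 1+min_coins(1)=1+1=2) = 2
min_coins(8) = min(1+min_coins(7)=1+2=3, 1+min_coins(2)=1+2=3, 1+min_coins(0)=1+0=1) = 1
min_coins(9) = min(1+min_coins(8)=1+1=2, 1+min_coins(3)=1+3=4, 1+min_coins(1)=1+1=2) = 2
min_coins(10) = min(1+min_coins(9)=1+2=3, 1+min_coins(4)=1+4=5, 1+min_coins(2)=1+2=3) = 3
min_coins(11) = min(1+min_coins(10)=1+3=4, 1+min_coins(5)=1+5=6, 1+min_coins(3)=1+3=4) = 4
min_coins(12) = min(1+min_coins(11)=1+4=5, 1+min_coins(6)=1+1=2, 1+min_coins(4)=1+4=5) = 2
min_coins(13) = min(1+min_coins(12)=1+2=3, 1+min_coins(7)=1+2=3, 1+min_coins(5)=1+5=6, 1+min_coins(0)=1+0=1) = 1
min_coins(14) = min(1+min_coins(13)=1+1=2, 1+min_coins(8)=1+1=2, 1+min_coins(6)=1+1=2, 1+min_coins(1)=1+1=2) = 2
min_coins(15) = min(1+min_coins(14)=1+2=3, 1+min_coins(9)=1+2=3, 1+min_coins(7)=1+2=3, 1+min_coins(2)=1+2=3) = 3

3


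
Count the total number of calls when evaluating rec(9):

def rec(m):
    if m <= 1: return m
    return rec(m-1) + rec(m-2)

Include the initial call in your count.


Let C(n) = total calls for rec(n)
C(0) = 1, C(1) = 1
C(2) = 1 + C(1) + C(0) = 1 + 1 + 1 = 3
C(3) = 1 + C(2) + C(1) = 1 + 3 + 1 = 5
C(4) = 1 + C(3) + C(2) = 1 + 5 + 3 = 9
C(5) = 1 + C(4) + C(3) = 1 + 9 + 5 = 15
C(6) = 1 + C(5) + C(4) = 1 + 15 + 9 = 25
C(7) = 1 + C(6) + C(5) = 1 + 25 + 15 = 41
C(8) = 1 + C(7) + C(6) = 1 + 41 + 25 = 67
C(9) = 1 + C(8) + C(7) = 1 + 67 + 41 = 109

109


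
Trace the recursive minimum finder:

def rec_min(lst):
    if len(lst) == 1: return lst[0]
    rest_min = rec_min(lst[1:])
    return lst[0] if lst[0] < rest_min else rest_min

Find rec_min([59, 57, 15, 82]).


rec_min([59, 57, 15, 82]): compare 59 with rec_min([57, 15, 82])
rec_min([57, 15, 82]): compare 57 with rec_min([15, 82])
rec_min([15, 82]): compare 15 with rec_min([82])
rec_min([82]) = 82  (base case)
Compare 15 with 82 -> 15
Compare 57 with 15 -> 15
Compare 59 with 15 -> 15

15


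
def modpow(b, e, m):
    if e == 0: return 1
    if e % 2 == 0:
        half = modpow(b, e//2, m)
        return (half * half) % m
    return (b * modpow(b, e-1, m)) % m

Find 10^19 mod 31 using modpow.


modpow(10, 19, 31): e is odd, compute modpow(10, 18, 31)
  modpow(10, 18, 31): e is even, compute modpow(10, 9, 31)
    modpow(10, 9, 31): e is odd, compute modpow(10, 8, 31)
      modpow(10, 8, 31): e is even, compute modpow(10, 4, 31)
        modpow(10, 4, 31): e is even, compute modpow(10, 2, 31)
          modpow(10, 2, 31): e is even, compute modpow(10, 1, 31)
          modpow(10, 1, 31): e is odd, compute modpow(10, 0, 31)
          modpow(10, 0, 31) = 1
          (10 * 1) % 31 = 10
          half=10, (10*10) % 31 = 7
        half=7, (7*7) % 31 = 18
      half=18, (18*18) % 31 = 14
    (10 * 14) % 31 = 16
  half=16, (16*16) % 31 = 8
(10 * 8) % 31 = 18

18


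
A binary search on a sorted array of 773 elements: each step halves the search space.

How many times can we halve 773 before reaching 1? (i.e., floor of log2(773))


773 / 2 = 386
386 / 2 = 193
193 / 2 = 96
96 / 2 = 48
48 / 2 = 24
24 / 2 = 12
12 / 2 = 6
6 / 2 = 3
3 / 2 = 1
Reached 1 after 9 halvings

9


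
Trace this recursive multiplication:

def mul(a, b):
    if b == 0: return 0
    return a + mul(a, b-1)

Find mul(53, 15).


mul(53, 15) = 53 + mul(53, 14)
mul(53, 14) = 53 + mul(53, 13)
mul(53, 13) = 53 + mul(53, 12)
mul(53, 12) = 53 + mul(53, 11)
mul(53, 11) = 53 + mul(53, 10)
mul(53, 10) = 53 + mul(53, 9)
mul(53, 9) = 53 + mul(53, 8)
mul(53, 8) = 53 + mul(53, 7)
mul(53, 7) = 53 + mul(53, 6)
mul(53, 6) = 53 + mul(53, 5)
mul(53, 5) = 53 + mul(53, 4)
mul(53, 4) = 53 + mul(53, 3)
mul(53, 3) = 53 + mul(53, 2)
mul(53, 2) = 53 + mul(53, 1)
mul(53, 1) = 53 + mul(53, 0)
mul(53, 0) = 0  (base case)
Total: 53 + 53 + 53 + 53 + 53 + 53 + 53 + 53 + 53 + 53 + 53 + 53 + 53 + 53 + 53 + 0 = 795

795


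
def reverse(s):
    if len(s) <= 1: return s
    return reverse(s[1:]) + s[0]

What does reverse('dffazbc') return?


reverse('dffazbc') = reverse('ffazbc') + 'd'
reverse('ffazbc') = reverse('fazbc') + 'f'
reverse('fazbc') = reverse('azbc') + 'f'
reverse('azbc') = reverse('zbc') + 'a'
reverse('zbc') = reverse('bc') + 'z'
reverse('bc') = reverse('c') + 'b'
reverse('c') = 'c'  (base case)
Concatenating: 'c' + 'b' + 'z' + 'a' + 'f' + 'f' + 'd' = 'cbzaffd'

cbzaffd


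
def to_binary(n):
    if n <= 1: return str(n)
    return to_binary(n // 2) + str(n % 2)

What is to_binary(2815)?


to_binary(2815) = to_binary(1407) + '1'
to_binary(1407) = to_binary(703) + '1'
to_binary(703) = to_binary(351) + '1'
to_binary(351) = to_binary(175) + '1'
to_binary(175) = to_binary(87) + '1'
to_binary(87) = to_binary(43) + '1'
to_binary(43) = to_binary(21) + '1'
to_binary(21) = to_binary(10) + '1'
to_binary(10) = to_binary(5) + '0'
to_binary(5) = to_binary(2) + '1'
to_binary(2) = to_binary(1) + '0'
to_binary(1) = '1'  (base case)
Concatenating: '1' + '0' + '1' + '0' + '1' + '1' + '1' + '1' + '1' + '1' + '1' + '1' = '101011111111'

101011111111


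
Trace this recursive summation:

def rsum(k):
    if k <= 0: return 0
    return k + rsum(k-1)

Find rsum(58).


rsum(58)
= 58 + 57 + 56 + 55 + 54 + 53 + 52 + 51 + 50 + 49 + 48 + 47 + 46 + 45 + 44 + 43 + 42 + 41 + 40 + 39 + 38 + 37 + 36 + 35 + 34 + 33 + 32 + 31 + 30 + 29 + 28 + 27 + 26 + 25 + 24 + 23 + 22 + 21 + 20 + 19 + 18 + 17 + 16 + 15 + 14 + 13 + 12 + 11 + 10 + 9 + 8 + 7 + 6 + 5 + 4 + 3 + 2 + 1 + rsum(0)
= 58 + 57 + 56 + 55 + 54 + 53 + 52 + 51 + 50 + 49 + 48 + 47 + 46 + 45 + 44 + 43 + 42 + 41 + 40 + 39 + 38 + 37 + 36 + 35 + 34 + 33 + 32 + 31 + 30 + 29 + 28 + 27 + 26 + 25 + 24 + 23 + 22 + 21 + 20 + 19 + 18 + 17 + 16 + 15 + 14 + 13 + 12 + 11 + 10 + 9 + 8 + 7 + 6 + 5 + 4 + 3 + 2 + 1 + 0
= 1711

1711


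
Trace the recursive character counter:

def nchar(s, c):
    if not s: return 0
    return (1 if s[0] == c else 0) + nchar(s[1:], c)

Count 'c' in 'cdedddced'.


s[0]='c' == 'c' -> 1
s[0]='d' != 'c' -> 0
s[0]='e' != 'c' -> 0
s[0]='d' != 'c' -> 0
s[0]='d' != 'c' -> 0
s[0]='d' != 'c' -> 0
s[0]='c' == 'c' -> 1
s[0]='e' != 'c' -> 0
s[0]='d' != 'c' -> 0
Sum: 1 + 0 + 0 + 0 + 0 + 0 + 1 + 0 + 0 = 2

2


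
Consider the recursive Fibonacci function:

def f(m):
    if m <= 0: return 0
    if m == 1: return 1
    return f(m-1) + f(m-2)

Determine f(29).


Computing f(29) bottom-up:
f(0) = 0
f(1) = 1
f(2) = f(1) + f(0) = 1 + 0 = 1
f(3) = f(2) + f(1) = 1 + 1 = 2
f(4) = f(3) + f(2) = 2 + 1 = 3
f(5) = f(4) + f(3) = 3 + 2 = 5
f(6) = f(5) + f(4) = 5 + 3 = 8
f(7) = f(6) + f(5) = 8 + 5 = 13
f(8) = f(7) + f(6) = 13 + 8 = 21
f(9) = f(8) + f(7) = 21 + 13 = 34
f(10) = f(9) + f(8) = 34 + 21 = 55
f(11) = f(10) + f(9) = 55 + 34 = 89
f(12) = f(11) + f(10) = 89 + 55 = 144
f(13) = f(12) + f(11) = 144 + 89 = 233
f(14) = f(13) + f(12) = 233 + 144 = 377
f(15) = f(14) + f(13) = 377 + 233 = 610
f(16) = f(15) + f(14) = 610 + 377 = 987
f(17) = f(16) + f(15) = 987 + 610 = 1597
f(18) = f(17) + f(16) = 1597 + 987 = 2584
f(19) = f(18) + f(17) = 2584 + 1597 = 4181
f(20) = f(19) + f(18) = 4181 + 2584 = 6765
f(21) = f(20) + f(19) = 6765 + 4181 = 10946
f(22) = f(21) + f(20) = 10946 + 6765 = 17711
f(23) = f(22) + f(21) = 17711 + 10946 = 28657
f(24) = f(23) + f(22) = 28657 + 17711 = 46368
f(25) = f(24) + f(23) = 46368 + 28657 = 75025
f(26) = f(25) + f(24) = 75025 + 46368 = 121393
f(27) = f(26) + f(25) = 121393 + 75025 = 196418
f(28) = f(27) + f(26) = 196418 + 121393 = 317811
f(29) = f(28) + f(27) = 317811 + 196418 = 514229

514229


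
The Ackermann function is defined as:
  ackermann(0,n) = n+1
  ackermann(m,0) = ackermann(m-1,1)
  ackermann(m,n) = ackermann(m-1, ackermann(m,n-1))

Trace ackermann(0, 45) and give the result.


ackermann(0, 45) = 46
Result: ackermann(0, 45) = 46

46


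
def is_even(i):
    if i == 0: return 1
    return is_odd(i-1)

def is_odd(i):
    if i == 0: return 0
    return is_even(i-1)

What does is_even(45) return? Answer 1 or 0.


is_even(45) = is_odd(44)
is_odd(44) = is_even(43)
is_even(43) = is_odd(42)
is_odd(42) = is_even(41)
is_even(41) = is_odd(40)
is_odd(40) = is_even(39)
is_even(39) = is_odd(38)
is_odd(38) = is_even(37)
is_even(37) = is_odd(36)
is_odd(36) = is_even(35)
is_even(35) = is_odd(34)
is_odd(34) = is_even(33)
is_even(33) = is_odd(32)
is_odd(32) = is_even(31)
is_even(31) = is_odd(30)
is_odd(30) = is_even(29)
is_even(29) = is_odd(28)
is_odd(28) = is_even(27)
is_even(27) = is_odd(26)
is_odd(26) = is_even(25)
is_even(25) = is_odd(24)
is_odd(24) = is_even(23)
is_even(23) = is_odd(22)
is_odd(22) = is_even(21)
is_even(21) = is_odd(20)
is_odd(20) = is_even(19)
is_even(19) = is_odd(18)
is_odd(18) = is_even(17)
is_even(17) = is_odd(16)
is_odd(16) = is_even(15)
is_even(15) = is_odd(14)
is_odd(14) = is_even(13)
is_even(13) = is_odd(12)
is_odd(12) = is_even(11)
is_even(11) = is_odd(10)
is_odd(10) = is_even(9)
is_even(9) = is_odd(8)
is_odd(8) = is_even(7)
is_even(7) = is_odd(6)
is_odd(6) = is_even(5)
is_even(5) = is_odd(4)
is_odd(4) = is_even(3)
is_even(3) = is_odd(2)
is_odd(2) = is_even(1)
is_even(1) = is_odd(0)
is_odd(0) = 0  (base case)
Result: 0

0


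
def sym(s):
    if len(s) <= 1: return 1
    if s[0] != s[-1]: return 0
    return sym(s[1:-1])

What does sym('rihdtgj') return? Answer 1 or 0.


sym('rihdtgj'): s[0]='r' != s[-1]='j' -> return 0
Result: 0 (not a palindrome)

0


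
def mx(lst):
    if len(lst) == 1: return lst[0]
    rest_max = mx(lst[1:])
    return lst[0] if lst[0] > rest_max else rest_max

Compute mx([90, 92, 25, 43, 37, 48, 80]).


mx([90, 92, 25, 43, 37, 48, 80]): compare 90 with mx([92, 25, 43, 37, 48, 80])
mx([92, 25, 43, 37, 48, 80]): compare 92 with mx([25, 43, 37, 48, 80])
mx([25, 43, 37, 48, 80]): compare 25 with mx([43, 37, 48, 80])
mx([43, 37, 48, 80]): compare 43 with mx([37, 48, 80])
mx([37, 48, 80]): compare 37 with mx([48, 80])
mx([48, 80]): compare 48 with mx([80])
mx([80]) = 80  (base case)
Compare 48 with 80 -> 80
Compare 37 with 80 -> 80
Compare 43 with 80 -> 80
Compare 25 with 80 -> 80
Compare 92 with 80 -> 92
Compare 90 with 92 -> 92

92


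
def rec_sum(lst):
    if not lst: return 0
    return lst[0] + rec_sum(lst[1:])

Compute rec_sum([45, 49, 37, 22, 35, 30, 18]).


rec_sum([45, 49, 37, 22, 35, 30, 18]) = 45 + rec_sum([49, 37, 22, 35, 30, 18])
rec_sum([49, 37, 22, 35, 30, 18]) = 49 + rec_sum([37, 22, 35, 30, 18])
rec_sum([37, 22, 35, 30, 18]) = 37 + rec_sum([22, 35, 30, 18])
rec_sum([22, 35, 30, 18]) = 22 + rec_sum([35, 30, 18])
rec_sum([35, 30, 18]) = 35 + rec_sum([30, 18])
rec_sum([30, 18]) = 30 + rec_sum([18])
rec_sum([18]) = 18 + rec_sum([])
rec_sum([]) = 0  (base case)
Total: 45 + 49 + 37 + 22 + 35 + 30 + 18 + 0 = 236

236


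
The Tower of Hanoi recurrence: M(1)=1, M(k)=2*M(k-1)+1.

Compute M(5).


M(5) = 2 * M(4) + 1
M(4) = 2 * M(3) + 1
M(3) = 2 * M(2) + 1
M(2) = 2 * M(1) + 1
M(1) = 1  (base case)
M(2) = 2 * 1 + 1 = 3
M(3) = 2 * 3 + 1 = 7
M(4) = 2 * 7 + 1 = 15
M(5) = 2 * 15 + 1 = 31

31


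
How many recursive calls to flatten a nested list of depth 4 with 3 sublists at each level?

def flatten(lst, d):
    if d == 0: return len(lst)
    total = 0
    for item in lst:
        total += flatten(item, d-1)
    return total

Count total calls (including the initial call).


At depth 0 (root): 1 call
At depth 1: each of 1 parents calls flatten on 3 children = 3 calls
At depth 2: each of 3 parents calls flatten on 3 children = 9 calls
At depth 3: each of 9 parents calls flatten on 3 children = 27 calls
At depth 4: each of 27 parents calls flatten on 3 children = 81 calls
Total: 1 + 3 + 9 + 27 + 81 = 121

121


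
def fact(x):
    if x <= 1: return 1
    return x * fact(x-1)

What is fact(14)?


fact(14)
= 14 * fact(13)
= 14 * 13 * fact(12)
= 14 * 13 * 12 * fact(11)
= 14 * 13 * 12 * 11 * fact(10)
= 14 * 13 * 12 * 11 * 10 * fact(9)
= 14 * 13 * 12 * 11 * 10 * 9 * fact(8)
= 14 * 13 * 12 * 11 * 10 * 9 * 8 * fact(7)
= 14 * 13 * 12 * 11 * 10 * 9 * 8 * 7 * fact(6)
= 14 * 13 * 12 * 11 * 10 * 9 * 8 * 7 * 6 * fact(5)
= 14 * 13 * 12 * 11 * 10 * 9 * 8 * 7 * 6 * 5 * fact(4)
= 14 * 13 * 12 * 11 * 10 * 9 * 8 * 7 * 6 * 5 * 4 * fact(3)
= 14 * 13 * 12 * 11 * 10 * 9 * 8 * 7 * 6 * 5 * 4 * 3 * fact(2)
= 14 * 13 * 12 * 11 * 10 * 9 * 8 * 7 * 6 * 5 * 4 * 3 * 2 * fact(1)
= 14 * 13 * 12 * 11 * 10 * 9 * 8 * 7 * 6 * 5 * 4 * 3 * 2 * 1
= 87178291200

87178291200


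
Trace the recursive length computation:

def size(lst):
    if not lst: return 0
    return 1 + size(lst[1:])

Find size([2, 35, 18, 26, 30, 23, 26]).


size([2, 35, 18, 26, 30, 23, 26]) = 1 + size([35, 18, 26, 30, 23, 26])
size([35, 18, 26, 30, 23, 26]) = 1 + size([18, 26, 30, 23, 26])
size([18, 26, 30, 23, 26]) = 1 + size([26, 30, 23, 26])
size([26, 30, 23, 26]) = 1 + size([30, 23, 26])
size([30, 23, 26]) = 1 + size([23, 26])
size([23, 26]) = 1 + size([26])
size([26]) = 1 + size([])
size([]) = 0  (base case)
Unwinding: 1 + 1 + 1 + 1 + 1 + 1 + 1 + 0 = 7

7


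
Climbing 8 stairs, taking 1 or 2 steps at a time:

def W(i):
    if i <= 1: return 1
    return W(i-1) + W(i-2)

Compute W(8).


Building up from base cases:
W(0) = 1
W(1) = 1
W(2) = W(1) + W(0) = 1 + 1 = 2
W(3) = W(2) + W(1) = 2 + 1 = 3
W(4) = W(3) + W(2) = 3 + 2 = 5
W(5) = W(4) + W(3) = 5 + 3 = 8
W(6) = W(5) + W(4) = 8 + 5 = 13
W(7) = W(6) + W(5) = 13 + 8 = 21
W(8) = W(7) + W(6) = 21 + 13 = 34

34


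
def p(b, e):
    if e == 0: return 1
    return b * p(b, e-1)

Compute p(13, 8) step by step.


p(13, 8)
= 13 * p(13, 7)
= 13 * 13 * p(13, 6)
= 13 * 13 * 13 * p(13, 5)
= 13 * 13 * 13 * 13 * p(13, 4)
= 13 * 13 * 13 * 13 * 13 * p(13, 3)
= 13 * 13 * 13 * 13 * 13 * 13 * p(13, 2)
= 13 * 13 * 13 * 13 * 13 * 13 * 13 * p(13, 1)
= 13 * 13 * 13 * 13 * 13 * 13 * 13 * 13 * p(13, 0)
= 13 * 13 * 13 * 13 * 13 * 13 * 13 * 13 * 1
= 815730721

815730721


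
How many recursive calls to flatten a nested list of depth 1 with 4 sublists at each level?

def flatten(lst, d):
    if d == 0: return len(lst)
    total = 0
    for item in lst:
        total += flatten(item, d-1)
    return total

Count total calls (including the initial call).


At depth 0 (root): 1 call
At depth 1: each of 1 parents calls flatten on 4 children = 4 calls
Total: 1 + 4 = 5

5


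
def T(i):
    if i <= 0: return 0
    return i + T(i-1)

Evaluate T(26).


T(26)
= 26 + 25 + 24 + 23 + 22 + 21 + 20 + 19 + 18 + 17 + 16 + 15 + 14 + 13 + 12 + 11 + 10 + 9 + 8 + 7 + 6 + 5 + 4 + 3 + 2 + 1 + T(0)
= 26 + 25 + 24 + 23 + 22 + 21 + 20 + 19 + 18 + 17 + 16 + 15 + 14 + 13 + 12 + 11 + 10 + 9 + 8 + 7 + 6 + 5 + 4 + 3 + 2 + 1 + 0
= 351

351


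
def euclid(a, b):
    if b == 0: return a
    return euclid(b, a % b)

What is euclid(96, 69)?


euclid(96, 69) = euclid(69, 27)
euclid(69, 27) = euclid(27, 15)
euclid(27, 15) = euclid(15, 12)
euclid(15, 12) = euclid(12, 3)
euclid(12, 3) = euclid(3, 0)
euclid(3, 0) = 3  (base case)

3


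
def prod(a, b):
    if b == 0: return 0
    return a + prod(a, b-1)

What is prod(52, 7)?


prod(52, 7) = 52 + prod(52, 6)
prod(52, 6) = 52 + prod(52, 5)
prod(52, 5) = 52 + prod(52, 4)
prod(52, 4) = 52 + prod(52, 3)
prod(52, 3) = 52 + prod(52, 2)
prod(52, 2) = 52 + prod(52, 1)
prod(52, 1) = 52 + prod(52, 0)
prod(52, 0) = 0  (base case)
Total: 52 + 52 + 52 + 52 + 52 + 52 + 52 + 0 = 364

364


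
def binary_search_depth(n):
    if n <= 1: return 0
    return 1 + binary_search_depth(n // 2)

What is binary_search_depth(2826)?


2826 / 2 = 1413
1413 / 2 = 706
706 / 2 = 353
353 / 2 = 176
176 / 2 = 88
88 / 2 = 44
44 / 2 = 22
22 / 2 = 11
11 / 2 = 5
5 / 2 = 2
2 / 2 = 1
Reached 1 after 11 halvings

11


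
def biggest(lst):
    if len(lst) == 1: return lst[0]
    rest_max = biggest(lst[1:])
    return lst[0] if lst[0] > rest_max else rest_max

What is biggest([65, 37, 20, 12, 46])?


biggest([65, 37, 20, 12, 46]): compare 65 with biggest([37, 20, 12, 46])
biggest([37, 20, 12, 46]): compare 37 with biggest([20, 12, 46])
biggest([20, 12, 46]): compare 20 with biggest([12, 46])
biggest([12, 46]): compare 12 with biggest([46])
biggest([46]) = 46  (base case)
Compare 12 with 46 -> 46
Compare 20 with 46 -> 46
Compare 37 with 46 -> 46
Compare 65 with 46 -> 65

65


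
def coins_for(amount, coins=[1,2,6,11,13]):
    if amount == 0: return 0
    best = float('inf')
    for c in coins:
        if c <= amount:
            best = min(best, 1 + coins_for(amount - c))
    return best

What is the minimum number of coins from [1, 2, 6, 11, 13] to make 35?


Building up with DP:
coins_for(0) = 0
coins_for(1) = min(1+coins_for(0)=1+0=1) = 1
coins_for(2) = min(1+coins_for(1)=1+1=2, 1+coins_for(0)=1+0=1) = 1
coins_for(3) = min(1+coins_for(2)=1+1=2, 1+coins_for(1)=1+1=2) = 2
coins_for(4) = min(1+coins_for(3)=1+2=3, 1+coins_for(2)=1+1=2) = 2
coins_for(5) = min(1+coins_for(4)=1+2=3, 1+coins_for(3)=1+2=3) = 3
coins_for(6) = min(1+coins_for(5)=1+3=4, 1+coins_for(4)=1+2=3, 1+coins_for(0)=1+0=1) = 1
coins_for(7) = min(1+coins_for(6)=1+1=2, 1+coins_for(5)=1+3=4, 1+coins_for(1)=1+1=2) = 2
coins_for(8) = min(1+coins_for(7)=1+2=3, 1+coins_for(6)=1+1=2, 1+coins_for(2)=1+1=2) = 2
coins_for(9) = min(1+coins_for(8)=1+2=3, 1+coins_for(7)=1+2=3, 1+coins_for(3)=1+2=3) = 3
coins_for(10) = min(1+coins_for(9)=1+3=4, 1+coins_for(8)=1+2=3, 1+coins_for(4)=1+2=3) = 3
coins_for(11) = min(1+coins_for(10)=1+3=4, 1+coins_for(9)=1+3=4, 1+coins_for(5)=1+3=4, 1+coins_for(0)=1+0=1) = 1
coins_for(12) = min(1+coins_for(11)=1+1=2, 1+coins_for(10)=1+3=4, 1+coins_for(6)=1+1=2, 1+coins_for(1)=1+1=2) = 2
coins_for(13) = min(1+coins_for(12)=1+2=3, 1+coins_for(11)=1+1=2, 1+coins_for(7)=1+2=3, 1+coins_for(2)=1+1=2, 1+coins_for(0)=1+0=1) = 1
coins_for(14) = min(1+coins_for(13)=1+1=2, 1+coins_for(12)=1+2=3, 1+coins_for(8)=1+2=3, 1+coins_for(3)=1+2=3, 1+coins_for(1)=1+1=2) = 2
coins_for(15) = min(1+coins_for(14)=1+2=3, 1+coins_for(13)=1+1=2, 1+coins_for(9)=1+3=4, 1+coins_for(4)=1+2=3, 1+coins_for(2)=1+1=2) = 2
coins_for(16) = min(1+coins_for(15)=1+2=3, 1+coins_for(14)=1+2=3, 1+coins_for(10)=1+3=4, 1+coins_for(5)=1+3=4, 1+coins_for(3)=1+2=3) = 3
coins_for(17) = min(1+coins_for(16)=1+3=4, 1+coins_for(15)=1+2=3, 1+coins_for(11)=1+1=2, 1+coins_for(6)=1+1=2, 1+coins_for(4)=1+2=3) = 2
coins_for(18) = min(1+coins_for(17)=1+2=3, 1+coins_for(16)=1+3=4, 1+coins_for(12)=1+2=3, 1+coins_for(7)=1+2=3, 1+coins_for(5)=1+3=4) = 3
coins_for(19) = min(1+coins_for(18)=1+3=4, 1+coins_for(17)=1+2=3, 1+coins_for(13)=1+1=2, 1+coins_for(8)=1+2=3, 1+coins_for(6)=1+1=2) = 2
coins_for(20) = min(1+coins_for(19)=1+2=3, 1+coins_for(18)=1+3=4, 1+coins_for(14)=1+2=3, 1+coins_for(9)=1+3=4, 1+coins_for(7)=1+2=3) = 3
coins_for(21) = min(1+coins_for(20)=1+3=4, 1+coins_for(19)=1+2=3, 1+coins_for(15)=1+2=3, 1+coins_for(10)=1+3=4, 1+coins_for(8)=1+2=3) = 3
coins_for(22) = min(1+coins_for(21)=1+3=4, 1+coins_for(20)=1+3=4, 1+coins_for(16)=1+3=4, 1+coins_for(11)=1+1=2, 1+coins_for(9)=1+3=4) = 2
coins_for(23) = min(1+coins_for(22)=1+2=3, 1+coins_for(21)=1+3=4, 1+coins_for(17)=1+2=3, 1+coins_for(12)=1+2=3, 1+coins_for(10)=1+3=4) = 3
coins_for(24) = min(1+coins_for(23)=1+3=4, 1+coins_for(22)=1+2=3, 1+coins_for(18)=1+3=4, 1+coins_for(13)=1+1=2, 1+coins_for(11)=1+1=2) = 2
coins_for(25) = min(1+coins_for(24)=1+2=3, 1+coins_for(23)=1+3=4, 1+coins_for(19)=1+2=3, 1+coins_for(14)=1+2=3, 1+coins_for(12)=1+2=3) = 3
coins_for(26) = min(1+coins_for(25)=1+3=4, 1+coins_for(24)=1+2=3, 1+coins_for(20)=1+3=4, 1+coins_for(15)=1+2=3, 1+coins_for(13)=1+1=2) = 2
coins_for(27) = min(1+coins_for(26)=1+2=3, 1+coins_for(25)=1+3=4, 1+coins_for(21)=1+3=4, 1+coins_for(16)=1+3=4, 1+coins_for(14)=1+2=3) = 3
coins_for(28) = min(1+coins_for(27)=1+3=4, 1+coins_for(26)=1+2=3, 1+coins_for(22)=1+2=3, 1+coins_for(17)=1+2=3, 1+coins_for(15)=1+2=3) = 3
coins_for(29) = min(1+coins_for(28)=1+3=4, 1+coins_for(27)=1+3=4, 1+coins_for(23)=1+3=4, 1+coins_for(18)=1+3=4, 1+coins_for(16)=1+3=4) = 4
coins_for(30) = min(1+coins_for(29)=1+4=5, 1+coins_for(28)=1+3=4, 1+coins_for(24)=1+2=3, 1+coins_for(19)=1+2=3, 1+coins_for(17)=1+2=3) = 3
coins_for(31) = min(1+coins_for(30)=1+3=4, 1+coins_for(29)=1+4=5, 1+coins_for(25)=1+3=4, 1+coins_for(20)=1+3=4, 1+coins_for(18)=1+3=4) = 4
coins_for(32) = min(1+coins_for(31)=1+4=5, 1+coins_for(30)=1+3=4, 1+coins_for(26)=1+2=3, 1+coins_for(21)=1+3=4, 1+coins_for(19)=1+2=3) = 3
coins_for(33) = min(1+coins_for(32)=1+3=4, 1+coins_for(31)=1+4=5, 1+coins_for(27)=1+3=4, 1+coins_for(22)=1+2=3, 1+coins_for(20)=1+3=4) = 3
coins_for(34) = min(1+coins_for(33)=1+3=4, 1+coins_for(32)=1+3=4, 1+coins_for(28)=1+3=4, 1+coins_for(23)=1+3=4, 1+coins_for(21)=1+3=4) = 4
coins_for(35) = min(1+coins_for(34)=1+4=5, 1+coins_for(33)=1+3=4, 1+coins_for(29)=1+4=5, 1+coins_for(24)=1+2=3, 1+coins_for(22)=1+2=3) = 3

3


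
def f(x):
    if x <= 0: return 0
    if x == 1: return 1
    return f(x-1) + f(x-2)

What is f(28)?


Computing f(28) bottom-up:
f(0) = 0
f(1) = 1
f(2) = f(1) + f(0) = 1 + 0 = 1
f(3) = f(2) + f(1) = 1 + 1 = 2
f(4) = f(3) + f(2) = 2 + 1 = 3
f(5) = f(4) + f(3) = 3 + 2 = 5
f(6) = f(5) + f(4) = 5 + 3 = 8
f(7) = f(6) + f(5) = 8 + 5 = 13
f(8) = f(7) + f(6) = 13 + 8 = 21
f(9) = f(8) + f(7) = 21 + 13 = 34
f(10) = f(9) + f(8) = 34 + 21 = 55
f(11) = f(10) + f(9) = 55 + 34 = 89
f(12) = f(11) + f(10) = 89 + 55 = 144
f(13) = f(12) + f(11) = 144 + 89 = 233
f(14) = f(13) + f(12) = 233 + 144 = 377
f(15) = f(14) + f(13) = 377 + 233 = 610
f(16) = f(15) + f(14) = 610 + 377 = 987
f(17) = f(16) + f(15) = 987 + 610 = 1597
f(18) = f(17) + f(16) = 1597 + 987 = 2584
f(19) = f(18) + f(17) = 2584 + 1597 = 4181
f(20) = f(19) + f(18) = 4181 + 2584 = 6765
f(21) = f(20) + f(19) = 6765 + 4181 = 10946
f(22) = f(21) + f(20) = 10946 + 6765 = 17711
f(23) = f(22) + f(21) = 17711 + 10946 = 28657
f(24) = f(23) + f(22) = 28657 + 17711 = 46368
f(25) = f(24) + f(23) = 46368 + 28657 = 75025
f(26) = f(25) + f(24) = 75025 + 46368 = 121393
f(27) = f(26) + f(25) = 121393 + 75025 = 196418
f(28) = f(27) + f(26) = 196418 + 121393 = 317811

317811


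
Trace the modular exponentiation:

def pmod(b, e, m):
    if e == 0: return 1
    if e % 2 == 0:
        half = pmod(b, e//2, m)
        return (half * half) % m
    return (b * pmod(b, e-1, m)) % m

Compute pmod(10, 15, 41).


pmod(10, 15, 41): e is odd, compute pmod(10, 14, 41)
  pmod(10, 14, 41): e is even, compute pmod(10, 7, 41)
    pmod(10, 7, 41): e is odd, compute pmod(10, 6, 41)
      pmod(10, 6, 41): e is even, compute pmod(10, 3, 41)
        pmod(10, 3, 41): e is odd, compute pmod(10, 2, 41)
          pmod(10, 2, 41): e is even, compute pmod(10, 1, 41)
          pmod(10, 1, 41): e is odd, compute pmod(10, 0, 41)
          pmod(10, 0, 41) = 1
          (10 * 1) % 41 = 10
          half=10, (10*10) % 41 = 18
        (10 * 18) % 41 = 16
      half=16, (16*16) % 41 = 10
    (10 * 10) % 41 = 18
  half=18, (18*18) % 41 = 37
(10 * 37) % 41 = 1

1


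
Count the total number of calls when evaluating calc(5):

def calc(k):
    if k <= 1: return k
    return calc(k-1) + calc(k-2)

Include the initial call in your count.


Let C(n) = total calls for calc(n)
C(0) = 1, C(1) = 1
C(2) = 1 + C(1) + C(0) = 1 + 1 + 1 = 3
C(3) = 1 + C(2) + C(1) = 1 + 3 + 1 = 5
C(4) = 1 + C(3) + C(2) = 1 + 5 + 3 = 9
C(5) = 1 + C(4) + C(3) = 1 + 9 + 5 = 15

15


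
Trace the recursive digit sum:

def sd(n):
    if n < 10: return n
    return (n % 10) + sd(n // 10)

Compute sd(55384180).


sd(55384180) = 0 + sd(5538418)
sd(5538418) = 8 + sd(553841)
sd(553841) = 1 + sd(55384)
sd(55384) = 4 + sd(5538)
sd(5538) = 8 + sd(553)
sd(553) = 3 + sd(55)
sd(55) = 5 + sd(5)
sd(5) = 5  (base case)
Total: 0 + 8 + 1 + 4 + 8 + 3 + 5 + 5 = 34

34


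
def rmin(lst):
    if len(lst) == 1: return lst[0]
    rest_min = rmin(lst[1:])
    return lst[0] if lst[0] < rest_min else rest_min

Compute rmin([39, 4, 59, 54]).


rmin([39, 4, 59, 54]): compare 39 with rmin([4, 59, 54])
rmin([4, 59, 54]): compare 4 with rmin([59, 54])
rmin([59, 54]): compare 59 with rmin([54])
rmin([54]) = 54  (base case)
Compare 59 with 54 -> 54
Compare 4 with 54 -> 4
Compare 39 with 4 -> 4

4


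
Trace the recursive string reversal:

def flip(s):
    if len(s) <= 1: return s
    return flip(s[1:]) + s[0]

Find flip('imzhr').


flip('imzhr') = flip('mzhr') + 'i'
flip('mzhr') = flip('zhr') + 'm'
flip('zhr') = flip('hr') + 'z'
flip('hr') = flip('r') + 'h'
flip('r') = 'r'  (base case)
Concatenating: 'r' + 'h' + 'z' + 'm' + 'i' = 'rhzmi'

rhzmi


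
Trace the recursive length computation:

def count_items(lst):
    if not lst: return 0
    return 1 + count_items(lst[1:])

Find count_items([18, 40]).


count_items([18, 40]) = 1 + count_items([40])
count_items([40]) = 1 + count_items([])
count_items([]) = 0  (base case)
Unwinding: 1 + 1 + 0 = 2

2


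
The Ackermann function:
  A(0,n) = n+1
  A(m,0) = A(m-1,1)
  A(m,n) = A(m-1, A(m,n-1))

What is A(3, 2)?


A(3, 2) = A(2, A(3, 1))
  A(3, 1) = A(2, A(3, 0))
    A(3, 0) = A(2, 1)
      A(2, 1) = A(1, A(2, 0))
        A(2, 0) = A(1, 1)
          A(1, 1) = A(0, A(1, 0))
          A(1, 0) = A(0, 1)
          A(0, 1) = 2
            = A(0, 2)
          A(0, 2) = 3
        = A(1, 3)
        A(1, 3) = A(0, A(1, 2))
          A(1, 2) = A(0, A(1, 1))
          A(1, 1) = A(0, A(1, 0))
          A(1, 0) = A(0, 1)
          A(0, 1) = 2
            = A(0, 2)
          A(0, 2) = 3
            = A(0, 3)
          A(0, 3) = 4
          = A(0, 4)
          A(0, 4) = 5
    = A(2, 5)
    A(2, 5) = A(1, A(2, 4))
      A(2, 4) = A(1, A(2, 3))
... (trace truncated)
Result: A(3, 2) = 29

29


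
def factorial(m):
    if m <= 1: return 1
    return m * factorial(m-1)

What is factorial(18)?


factorial(18)
= 18 * factorial(17)
= 18 * 17 * factorial(16)
= 18 * 17 * 16 * factorial(15)
= 18 * 17 * 16 * 15 * factorial(14)
= 18 * 17 * 16 * 15 * 14 * factorial(13)
= 18 * 17 * 16 * 15 * 14 * 13 * factorial(12)
= 18 * 17 * 16 * 15 * 14 * 13 * 12 * factorial(11)
= 18 * 17 * 16 * 15 * 14 * 13 * 12 * 11 * factorial(10)
= 18 * 17 * 16 * 15 * 14 * 13 * 12 * 11 * 10 * factorial(9)
= 18 * 17 * 16 * 15 * 14 * 13 * 12 * 11 * 10 * 9 * factorial(8)
= 18 * 17 * 16 * 15 * 14 * 13 * 12 * 11 * 10 * 9 * 8 * factorial(7)
= 18 * 17 * 16 * 15 * 14 * 13 * 12 * 11 * 10 * 9 * 8 * 7 * factorial(6)
= 18 * 17 * 16 * 15 * 14 * 13 * 12 * 11 * 10 * 9 * 8 * 7 * 6 * factorial(5)
= 18 * 17 * 16 * 15 * 14 * 13 * 12 * 11 * 10 * 9 * 8 * 7 * 6 * 5 * factorial(4)
= 18 * 17 * 16 * 15 * 14 * 13 * 12 * 11 * 10 * 9 * 8 * 7 * 6 * 5 * 4 * factorial(3)
= 18 * 17 * 16 * 15 * 14 * 13 * 12 * 11 * 10 * 9 * 8 * 7 * 6 * 5 * 4 * 3 * factorial(2)
= 18 * 17 * 16 * 15 * 14 * 13 * 12 * 11 * 10 * 9 * 8 * 7 * 6 * 5 * 4 * 3 * 2 * factorial(1)
= 18 * 17 * 16 * 15 * 14 * 13 * 12 * 11 * 10 * 9 * 8 * 7 * 6 * 5 * 4 * 3 * 2 * 1
= 6402373705728000

6402373705728000


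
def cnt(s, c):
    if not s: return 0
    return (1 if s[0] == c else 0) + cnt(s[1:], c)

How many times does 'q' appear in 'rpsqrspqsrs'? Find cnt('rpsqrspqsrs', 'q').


s[0]='r' != 'q' -> 0
s[0]='p' != 'q' -> 0
s[0]='s' != 'q' -> 0
s[0]='q' == 'q' -> 1
s[0]='r' != 'q' -> 0
s[0]='s' != 'q' -> 0
s[0]='p' != 'q' -> 0
s[0]='q' == 'q' -> 1
s[0]='s' != 'q' -> 0
s[0]='r' != 'q' -> 0
s[0]='s' != 'q' -> 0
Sum: 0 + 0 + 0 + 1 + 0 + 0 + 0 + 1 + 0 + 0 + 0 = 2

2


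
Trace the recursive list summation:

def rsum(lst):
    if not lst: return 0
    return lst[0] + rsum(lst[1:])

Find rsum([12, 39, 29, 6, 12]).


rsum([12, 39, 29, 6, 12]) = 12 + rsum([39, 29, 6, 12])
rsum([39, 29, 6, 12]) = 39 + rsum([29, 6, 12])
rsum([29, 6, 12]) = 29 + rsum([6, 12])
rsum([6, 12]) = 6 + rsum([12])
rsum([12]) = 12 + rsum([])
rsum([]) = 0  (base case)
Total: 12 + 39 + 29 + 6 + 12 + 0 = 98

98


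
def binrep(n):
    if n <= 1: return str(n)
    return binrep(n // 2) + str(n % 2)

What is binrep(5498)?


binrep(5498) = binrep(2749) + '0'
binrep(2749) = binrep(1374) + '1'
binrep(1374) = binrep(687) + '0'
binrep(687) = binrep(343) + '1'
binrep(343) = binrep(171) + '1'
binrep(171) = binrep(85) + '1'
binrep(85) = binrep(42) + '1'
binrep(42) = binrep(21) + '0'
binrep(21) = binrep(10) + '1'
binrep(10) = binrep(5) + '0'
binrep(5) = binrep(2) + '1'
binrep(2) = binrep(1) + '0'
binrep(1) = '1'  (base case)
Concatenating: '1' + '0' + '1' + '0' + '1' + '0' + '1' + '1' + '1' + '1' + '0' + '1' + '0' = '1010101111010'

1010101111010


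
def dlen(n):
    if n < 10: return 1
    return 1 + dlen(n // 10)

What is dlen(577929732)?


dlen(577929732) = 1 + dlen(57792973)
dlen(57792973) = 1 + dlen(5779297)
dlen(5779297) = 1 + dlen(577929)
dlen(577929) = 1 + dlen(57792)
dlen(57792) = 1 + dlen(5779)
dlen(5779) = 1 + dlen(577)
dlen(577) = 1 + dlen(57)
dlen(57) = 1 + dlen(5)
dlen(5) = 1  (base case: 5 < 10)
Unwinding: 1 + 1 + 1 + 1 + 1 + 1 + 1 + 1 + 1 = 9

9


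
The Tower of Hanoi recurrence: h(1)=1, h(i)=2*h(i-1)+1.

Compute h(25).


h(25) = 2 * h(24) + 1
h(24) = 2 * h(23) + 1
h(23) = 2 * h(22) + 1
h(22) = 2 * h(21) + 1
h(21) = 2 * h(20) + 1
h(20) = 2 * h(19) + 1
h(19) = 2 * h(18) + 1
h(18) = 2 * h(17) + 1
h(17) = 2 * h(16) + 1
h(16) = 2 * h(15) + 1
h(15) = 2 * h(14) + 1
h(14) = 2 * h(13) + 1
h(13) = 2 * h(12) + 1
h(12) = 2 * h(11) + 1
h(11) = 2 * h(10) + 1
h(10) = 2 * h(9) + 1
h(9) = 2 * h(8) + 1
h(8) = 2 * h(7) + 1
h(7) = 2 * h(6) + 1
h(6) = 2 * h(5) + 1
h(5) = 2 * h(4) + 1
h(4) = 2 * h(3) + 1
h(3) = 2 * h(2) + 1
h(2) = 2 * h(1) + 1
h(1) = 1  (base case)
h(2) = 2 * 1 + 1 = 3
h(3) = 2 * 3 + 1 = 7
h(4) = 2 * 7 + 1 = 15
h(5) = 2 * 15 + 1 = 31
h(6) = 2 * 31 + 1 = 63
h(7) = 2 * 63 + 1 = 127
h(8) = 2 * 127 + 1 = 255
h(9) = 2 * 255 + 1 = 511
h(10) = 2 * 511 + 1 = 1023
h(11) = 2 * 1023 + 1 = 2047
h(12) = 2 * 2047 + 1 = 4095
h(13) = 2 * 4095 + 1 = 8191
h(14) = 2 * 8191 + 1 = 16383
h(15) = 2 * 16383 + 1 = 32767
h(16) = 2 * 32767 + 1 = 65535
h(17) = 2 * 65535 + 1 = 131071
h(18) = 2 * 131071 + 1 = 262143
h(19) = 2 * 262143 + 1 = 524287
h(20) = 2 * 524287 + 1 = 1048575
h(21) = 2 * 1048575 + 1 = 2097151
h(22) = 2 * 2097151 + 1 = 4194303
h(23) = 2 * 4194303 + 1 = 8388607
h(24) = 2 * 8388607 + 1 = 16777215
h(25) = 2 * 16777215 + 1 = 33554431

33554431


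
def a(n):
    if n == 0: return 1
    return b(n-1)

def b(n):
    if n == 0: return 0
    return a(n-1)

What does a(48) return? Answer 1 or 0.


a(48) = b(47)
b(47) = a(46)
a(46) = b(45)
b(45) = a(44)
a(44) = b(43)
b(43) = a(42)
a(42) = b(41)
b(41) = a(40)
a(40) = b(39)
b(39) = a(38)
a(38) = b(37)
b(37) = a(36)
a(36) = b(35)
b(35) = a(34)
a(34) = b(33)
b(33) = a(32)
a(32) = b(31)
b(31) = a(30)
a(30) = b(29)
b(29) = a(28)
a(28) = b(27)
b(27) = a(26)
a(26) = b(25)
b(25) = a(24)
a(24) = b(23)
b(23) = a(22)
a(22) = b(21)
b(21) = a(20)
a(20) = b(19)
b(19) = a(18)
a(18) = b(17)
b(17) = a(16)
a(16) = b(15)
b(15) = a(14)
a(14) = b(13)
b(13) = a(12)
a(12) = b(11)
b(11) = a(10)
a(10) = b(9)
b(9) = a(8)
a(8) = b(7)
b(7) = a(6)
a(6) = b(5)
b(5) = a(4)
a(4) = b(3)
b(3) = a(2)
a(2) = b(1)
b(1) = a(0)
a(0) = 1  (base case)
Result: 1

1


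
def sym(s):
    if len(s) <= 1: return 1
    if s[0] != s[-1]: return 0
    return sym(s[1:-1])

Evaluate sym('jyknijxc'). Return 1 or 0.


sym('jyknijxc'): s[0]='j' != s[-1]='c' -> return 0
Result: 0 (not a palindrome)

0


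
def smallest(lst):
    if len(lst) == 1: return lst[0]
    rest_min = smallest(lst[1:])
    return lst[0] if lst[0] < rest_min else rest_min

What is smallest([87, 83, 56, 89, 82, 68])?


smallest([87, 83, 56, 89, 82, 68]): compare 87 with smallest([83, 56, 89, 82, 68])
smallest([83, 56, 89, 82, 68]): compare 83 with smallest([56, 89, 82, 68])
smallest([56, 89, 82, 68]): compare 56 with smallest([89, 82, 68])
smallest([89, 82, 68]): compare 89 with smallest([82, 68])
smallest([82, 68]): compare 82 with smallest([68])
smallest([68]) = 68  (base case)
Compare 82 with 68 -> 68
Compare 89 with 68 -> 68
Compare 56 with 68 -> 56
Compare 83 with 56 -> 56
Compare 87 with 56 -> 56

56


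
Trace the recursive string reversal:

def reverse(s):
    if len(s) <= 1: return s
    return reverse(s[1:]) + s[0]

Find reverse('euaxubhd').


reverse('euaxubhd') = reverse('uaxubhd') + 'e'
reverse('uaxubhd') = reverse('axubhd') + 'u'
reverse('axubhd') = reverse('xubhd') + 'a'
reverse('xubhd') = reverse('ubhd') + 'x'
reverse('ubhd') = reverse('bhd') + 'u'
reverse('bhd') = reverse('hd') + 'b'
reverse('hd') = reverse('d') + 'h'
reverse('d') = 'd'  (base case)
Concatenating: 'd' + 'h' + 'b' + 'u' + 'x' + 'a' + 'u' + 'e' = 'dhbuxaue'

dhbuxaue


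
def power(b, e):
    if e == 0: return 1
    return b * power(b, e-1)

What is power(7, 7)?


power(7, 7)
= 7 * power(7, 6)
= 7 * 7 * power(7, 5)
= 7 * 7 * 7 * power(7, 4)
= 7 * 7 * 7 * 7 * power(7, 3)
= 7 * 7 * 7 * 7 * 7 * power(7, 2)
= 7 * 7 * 7 * 7 * 7 * 7 * power(7, 1)
= 7 * 7 * 7 * 7 * 7 * 7 * 7 * power(7, 0)
= 7 * 7 * 7 * 7 * 7 * 7 * 7 * 1
= 823543

823543


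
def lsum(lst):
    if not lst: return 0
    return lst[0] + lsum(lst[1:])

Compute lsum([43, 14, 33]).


lsum([43, 14, 33]) = 43 + lsum([14, 33])
lsum([14, 33]) = 14 + lsum([33])
lsum([33]) = 33 + lsum([])
lsum([]) = 0  (base case)
Total: 43 + 14 + 33 + 0 = 90

90


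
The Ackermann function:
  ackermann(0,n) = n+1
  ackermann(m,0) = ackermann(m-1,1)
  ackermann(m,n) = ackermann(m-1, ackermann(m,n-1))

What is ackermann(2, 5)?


ackermann(2, 5) = ackermann(1, ackermann(2, 4))
  ackermann(2, 4) = ackermann(1, ackermann(2, 3))
    ackermann(2, 3) = ackermann(1, ackermann(2, 2))
      ackermann(2, 2) = ackermann(1, ackermann(2, 1))
        ackermann(2, 1) = ackermann(1, ackermann(2, 0))
          ackermann(2, 0) = ackermann(1, 1)
          ackermann(1, 1) = ackermann(0, ackermann(1, 0))
          ackermann(1, 0) = ackermann(0, 1)
          ackermann(0, 1) = 2
            = ackermann(0, 2)
          ackermann(0, 2) = 3
          = ackermann(1, 3)
          ackermann(1, 3) = ackermann(0, ackermann(1, 2))
          ackermann(1, 2) = ackermann(0, ackermann(1, 1))
          ackermann(1, 1) = ackermann(0, ackermann(1, 0))
          ackermann(1, 0) = ackermann(0, 1)
          ackermann(0, 1) = 2
            = ackermann(0, 2)
          ackermann(0, 2) = 3
            = ackermann(0, 3)
          ackermann(0, 3) = 4
            = ackermann(0, 4)
          ackermann(0, 4) = 5
        = ackermann(1, 5)
        ackermann(1, 5) = ackermann(0, ackermann(1, 4))
... (trace truncated)
Result: ackermann(2, 5) = 13

13


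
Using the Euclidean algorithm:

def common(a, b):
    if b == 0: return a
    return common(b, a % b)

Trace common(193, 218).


common(193, 218) = common(218, 193)
common(218, 193) = common(193, 25)
common(193, 25) = common(25, 18)
common(25, 18) = common(18, 7)
common(18, 7) = common(7, 4)
common(7, 4) = common(4, 3)
common(4, 3) = common(3, 1)
common(3, 1) = common(1, 0)
common(1, 0) = 1  (base case)

1


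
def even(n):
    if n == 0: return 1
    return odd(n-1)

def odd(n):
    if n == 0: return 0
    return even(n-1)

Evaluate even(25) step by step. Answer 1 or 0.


even(25) = odd(24)
odd(24) = even(23)
even(23) = odd(22)
odd(22) = even(21)
even(21) = odd(20)
odd(20) = even(19)
even(19) = odd(18)
odd(18) = even(17)
even(17) = odd(16)
odd(16) = even(15)
even(15) = odd(14)
odd(14) = even(13)
even(13) = odd(12)
odd(12) = even(11)
even(11) = odd(10)
odd(10) = even(9)
even(9) = odd(8)
odd(8) = even(7)
even(7) = odd(6)
odd(6) = even(5)
even(5) = odd(4)
odd(4) = even(3)
even(3) = odd(2)
odd(2) = even(1)
even(1) = odd(0)
odd(0) = 0  (base case)
Result: 0

0
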